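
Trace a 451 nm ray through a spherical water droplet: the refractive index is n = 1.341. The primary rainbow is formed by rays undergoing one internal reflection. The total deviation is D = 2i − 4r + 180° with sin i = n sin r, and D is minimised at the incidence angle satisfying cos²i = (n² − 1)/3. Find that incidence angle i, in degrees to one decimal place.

58.9°

cos²i = (1.341² − 1)/3 = (1.79828 − 1)/3 = 0.26609.
cos i = 0.51584, so i = 58.946°.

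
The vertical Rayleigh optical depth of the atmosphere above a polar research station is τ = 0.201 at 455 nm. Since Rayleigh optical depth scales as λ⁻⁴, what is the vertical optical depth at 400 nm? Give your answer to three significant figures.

0.337

τ(400 nm) = τ(455 nm) × (455/400)⁴ = 0.201 × (1.1375)⁴ = 0.201 × 1.6742 = 0.3365.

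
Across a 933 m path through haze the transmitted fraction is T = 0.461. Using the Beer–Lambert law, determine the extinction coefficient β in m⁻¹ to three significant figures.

Beer–Lambert: T = exp(−βL) ⇒ β = −ln(T)/L = −ln(0.461)/933 = 0.7744/933 = 0.00083 m⁻¹.

0.000830 m⁻¹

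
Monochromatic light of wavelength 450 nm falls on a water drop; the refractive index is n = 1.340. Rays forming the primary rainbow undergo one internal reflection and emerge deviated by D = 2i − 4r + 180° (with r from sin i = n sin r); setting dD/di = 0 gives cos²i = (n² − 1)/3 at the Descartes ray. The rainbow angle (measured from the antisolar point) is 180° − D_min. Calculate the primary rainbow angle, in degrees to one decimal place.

41.1°

cos²i = (1.79560 − 1)/3 = 0.26520; i = arccos(0.51498) = 59.004°.
sin r = sin 59.004°/1.340 = 0.63971; r = 39.770°.
D_min = 2·59.004° − 4·39.770° + 180° = 138.929°.
Rainbow angle = 180° − D_min = 41.071°.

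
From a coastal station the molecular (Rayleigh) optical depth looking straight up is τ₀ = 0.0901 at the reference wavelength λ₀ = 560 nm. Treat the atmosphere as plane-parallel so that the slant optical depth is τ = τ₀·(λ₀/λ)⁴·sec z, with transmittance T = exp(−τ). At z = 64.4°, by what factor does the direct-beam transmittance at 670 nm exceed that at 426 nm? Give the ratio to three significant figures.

Airmass: sec 64.4° = 2.3144.
τ(670 nm) = 0.0901 × (560/670)⁴ × 2.3144 = 0.0901 × 0.4880 × 2.3144 = 0.1018.
τ(426 nm) = 0.0901 × (560/426)⁴ × 2.3144 = 0.0901 × 2.9862 × 2.3144 = 0.6227.
T(670)/T(426) = exp(τ_B − τ_A) = exp(0.5209) = 1.6836.

1.68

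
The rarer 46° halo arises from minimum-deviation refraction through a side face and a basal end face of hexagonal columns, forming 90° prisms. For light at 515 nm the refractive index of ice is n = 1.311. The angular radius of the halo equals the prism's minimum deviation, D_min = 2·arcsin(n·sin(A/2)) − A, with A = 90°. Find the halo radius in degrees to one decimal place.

n·sin(A/2) = 1.311 × sin 45° = 1.311 × 0.7071 = 0.9270.
D_min = 2·arcsin(0.9270) − 90° = 2 × 67.974° − 90° = 45.949°.

45.9°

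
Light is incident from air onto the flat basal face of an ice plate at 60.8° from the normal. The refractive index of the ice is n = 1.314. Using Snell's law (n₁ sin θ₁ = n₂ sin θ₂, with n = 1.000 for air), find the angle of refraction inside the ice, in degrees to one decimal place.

41.6°

Snell: sin θ_r = sin θ_i / n = sin 60.8° / 1.314 = 0.8729 / 1.314 = 0.6643.
θ_r = arcsin(0.6643) = 41.63°.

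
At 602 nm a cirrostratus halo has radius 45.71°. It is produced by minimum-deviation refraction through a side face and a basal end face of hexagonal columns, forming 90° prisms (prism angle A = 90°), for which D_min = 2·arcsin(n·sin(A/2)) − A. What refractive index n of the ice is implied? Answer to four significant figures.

1.310

Rearranging: n = sin((D_min + A)/2) / sin(A/2).
(D_min + A)/2 = (45.71° + 90°)/2 = 67.855°.
n = sin 67.855° / sin 45° = 0.9262 / 0.7071 = 1.3099.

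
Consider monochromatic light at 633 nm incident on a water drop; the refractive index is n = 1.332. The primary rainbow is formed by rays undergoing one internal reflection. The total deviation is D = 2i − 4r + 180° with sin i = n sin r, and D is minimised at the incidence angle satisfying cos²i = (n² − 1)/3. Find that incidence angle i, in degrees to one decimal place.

cos²i = (1.332² − 1)/3 = (1.77422 − 1)/3 = 0.25807.
cos i = 0.50801, so i = 59.469°.

59.5°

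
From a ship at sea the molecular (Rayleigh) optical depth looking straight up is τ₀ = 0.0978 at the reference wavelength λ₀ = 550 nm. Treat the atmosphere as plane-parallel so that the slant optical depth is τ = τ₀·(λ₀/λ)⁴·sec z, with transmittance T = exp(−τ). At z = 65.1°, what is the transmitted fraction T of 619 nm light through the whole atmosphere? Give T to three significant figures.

0.865

sec 65.1° = 2.3751.
τ = 0.0978 × (550/619)⁴ × 2.3751 = 0.0978 × 0.6233 × 2.3751 = 0.1448.
T = exp(−0.1448) = 0.8652.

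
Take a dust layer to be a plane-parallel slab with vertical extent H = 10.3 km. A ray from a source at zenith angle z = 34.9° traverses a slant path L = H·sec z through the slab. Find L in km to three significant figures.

sec z = 1/cos 34.9° = 1.2193.
L = 10.3 × 1.2193 = 12.559 km.

12.6 km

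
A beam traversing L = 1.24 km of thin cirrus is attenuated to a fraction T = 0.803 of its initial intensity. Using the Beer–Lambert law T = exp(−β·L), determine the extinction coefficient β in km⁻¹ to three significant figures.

0.177 km⁻¹

Beer–Lambert: T = exp(−βL) ⇒ β = −ln(T)/L = −ln(0.803)/1.24 = 0.2194/1.24 = 0.1769 km⁻¹.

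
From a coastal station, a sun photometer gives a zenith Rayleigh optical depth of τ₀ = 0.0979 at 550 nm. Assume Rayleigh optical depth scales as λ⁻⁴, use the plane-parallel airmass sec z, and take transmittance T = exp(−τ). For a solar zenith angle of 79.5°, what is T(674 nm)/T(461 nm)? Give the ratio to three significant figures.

Airmass: sec 79.5° = 5.4874.
τ(674 nm) = 0.0979 × (550/674)⁴ × 5.4874 = 0.0979 × 0.4434 × 5.4874 = 0.2382.
τ(461 nm) = 0.0979 × (550/461)⁴ × 5.4874 = 0.0979 × 2.0260 × 5.4874 = 1.0884.
T(674)/T(461) = exp(τ_B − τ_A) = exp(0.8502) = 2.3401.

2.34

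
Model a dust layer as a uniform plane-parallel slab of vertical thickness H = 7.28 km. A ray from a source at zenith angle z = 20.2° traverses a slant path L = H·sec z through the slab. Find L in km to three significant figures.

7.76 km

sec z = 1/cos 20.2° = 1.0655.
L = 7.28 × 1.0655 = 7.757 km.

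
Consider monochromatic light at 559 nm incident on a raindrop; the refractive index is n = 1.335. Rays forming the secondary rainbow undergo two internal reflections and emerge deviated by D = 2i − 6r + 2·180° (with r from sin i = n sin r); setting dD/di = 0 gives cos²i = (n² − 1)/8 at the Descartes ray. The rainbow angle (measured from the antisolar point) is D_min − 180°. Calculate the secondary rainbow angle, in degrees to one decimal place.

cos²i = (1.78222 − 1)/8 = 0.09778; i = arccos(0.31269) = 71.778°.
sin r = sin 71.778°/1.335 = 0.71150; r = 45.357°.
D_min = 2·71.778° − 6·45.357° + 360° = 231.414°.
Rainbow angle = D_min − 180° = 51.414°.

51.4°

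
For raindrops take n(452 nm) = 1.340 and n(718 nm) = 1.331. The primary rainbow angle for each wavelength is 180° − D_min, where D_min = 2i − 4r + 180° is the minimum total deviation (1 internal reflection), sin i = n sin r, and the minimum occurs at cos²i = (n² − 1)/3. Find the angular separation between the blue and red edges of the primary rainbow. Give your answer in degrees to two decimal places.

1.30°

At 452 nm (n = 1.340): cos²i = 0.26520 → i = 59.004°, r = 39.770°, D_min = 138.929°, rainbow angle = 41.071°.
At 718 nm (n = 1.331): cos²i = 0.25719 → i = 59.527°, r = 40.356°, D_min = 137.630°, rainbow angle = 42.370°.
Angular width = |41.071° − 42.370°| = 1.299°.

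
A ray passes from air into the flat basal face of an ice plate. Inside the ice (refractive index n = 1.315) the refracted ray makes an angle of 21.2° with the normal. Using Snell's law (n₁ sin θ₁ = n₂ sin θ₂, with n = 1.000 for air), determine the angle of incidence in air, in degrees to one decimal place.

28.4°

Snell: sin θ_i = n · sin θ_r = 1.315 × sin 21.2° = 1.315 × 0.3616 = 0.4755.
θ_i = arcsin(0.4755) = 28.39°.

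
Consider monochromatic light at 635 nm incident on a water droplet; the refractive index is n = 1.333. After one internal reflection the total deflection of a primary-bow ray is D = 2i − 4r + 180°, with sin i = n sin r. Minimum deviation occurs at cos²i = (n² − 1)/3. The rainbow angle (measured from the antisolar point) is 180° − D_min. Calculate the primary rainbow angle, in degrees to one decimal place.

cos²i = (1.77689 − 1)/3 = 0.25896; i = arccos(0.50888) = 59.410°.
sin r = sin 59.410°/1.333 = 0.64579; r = 40.225°.
D_min = 2·59.410° − 4·40.225° + 180° = 137.922°.
Rainbow angle = 180° − D_min = 42.078°.

42.1°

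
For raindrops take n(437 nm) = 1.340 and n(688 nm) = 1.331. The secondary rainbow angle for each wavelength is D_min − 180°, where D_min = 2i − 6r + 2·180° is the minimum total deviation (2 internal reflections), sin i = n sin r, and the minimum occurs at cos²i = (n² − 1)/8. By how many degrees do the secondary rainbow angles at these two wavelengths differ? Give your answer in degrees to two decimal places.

2.34°

At 437 nm (n = 1.340): cos²i = 0.09945 → i = 71.618°, r = 45.088°, D_min = 232.709°, rainbow angle = 52.709°.
At 688 nm (n = 1.331): cos²i = 0.09645 → i = 71.907°, r = 45.575°, D_min = 230.365°, rainbow angle = 50.365°.
Angular width = |52.709° − 50.365°| = 2.344°.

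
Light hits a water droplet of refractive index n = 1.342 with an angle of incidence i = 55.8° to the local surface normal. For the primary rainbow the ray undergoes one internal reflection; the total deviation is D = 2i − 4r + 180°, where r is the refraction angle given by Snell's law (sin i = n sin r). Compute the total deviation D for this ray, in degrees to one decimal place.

sin r = sin 55.8° / 1.342 = 0.8271/1.342 = 0.6163; r = 38.05°.
D = 2·55.8° − 4·38.05° + 180° = 111.60° − 152.19° + 180° = 139.41°.

139.4°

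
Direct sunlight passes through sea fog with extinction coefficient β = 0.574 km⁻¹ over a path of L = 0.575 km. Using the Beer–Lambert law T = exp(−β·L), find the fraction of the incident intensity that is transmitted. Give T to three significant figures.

0.719

τ = β·L = 0.574 × 0.575 = 0.3300.
T = exp(−0.3300) = 0.7189.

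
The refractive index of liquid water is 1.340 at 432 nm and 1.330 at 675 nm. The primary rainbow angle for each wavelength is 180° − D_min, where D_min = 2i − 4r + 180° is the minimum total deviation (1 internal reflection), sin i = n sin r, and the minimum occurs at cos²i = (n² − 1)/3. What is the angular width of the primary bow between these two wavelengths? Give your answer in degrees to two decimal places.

1.45°

At 432 nm (n = 1.340): cos²i = 0.26520 → i = 59.004°, r = 39.770°, D_min = 138.929°, rainbow angle = 41.071°.
At 675 nm (n = 1.330): cos²i = 0.25630 → i = 59.585°, r = 40.422°, D_min = 137.484°, rainbow angle = 42.516°.
Angular width = |41.071° − 42.516°| = 1.445°.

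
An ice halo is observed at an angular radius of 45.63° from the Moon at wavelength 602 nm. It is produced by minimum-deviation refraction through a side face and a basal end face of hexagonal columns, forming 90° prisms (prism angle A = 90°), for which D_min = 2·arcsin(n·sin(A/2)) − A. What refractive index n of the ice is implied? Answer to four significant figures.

Rearranging: n = sin((D_min + A)/2) / sin(A/2).
(D_min + A)/2 = (45.63° + 90°)/2 = 67.815°.
n = sin 67.815° / sin 45° = 0.9260 / 0.7071 = 1.3095.

1.310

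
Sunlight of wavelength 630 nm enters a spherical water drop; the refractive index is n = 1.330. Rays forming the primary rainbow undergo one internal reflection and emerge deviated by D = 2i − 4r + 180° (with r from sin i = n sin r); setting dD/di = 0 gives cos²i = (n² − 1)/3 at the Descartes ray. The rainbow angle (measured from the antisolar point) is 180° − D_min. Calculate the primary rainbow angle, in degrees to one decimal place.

cos²i = (1.76890 − 1)/3 = 0.25630; i = arccos(0.50626) = 59.585°.
sin r = sin 59.585°/1.330 = 0.64841; r = 40.422°.
D_min = 2·59.585° − 4·40.422° + 180° = 137.484°.
Rainbow angle = 180° − D_min = 42.516°.

42.5°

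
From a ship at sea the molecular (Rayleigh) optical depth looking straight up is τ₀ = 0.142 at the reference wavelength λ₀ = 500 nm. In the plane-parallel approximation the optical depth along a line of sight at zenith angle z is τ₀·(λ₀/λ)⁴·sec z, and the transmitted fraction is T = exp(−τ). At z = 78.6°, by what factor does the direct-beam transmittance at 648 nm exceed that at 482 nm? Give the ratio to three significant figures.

Airmass: sec 78.6° = 5.0593.
τ(648 nm) = 0.142 × (500/648)⁴ × 5.0593 = 0.142 × 0.3545 × 5.0593 = 0.2547.
τ(482 nm) = 0.142 × (500/482)⁴ × 5.0593 = 0.142 × 1.1580 × 5.0593 = 0.8319.
T(648)/T(482) = exp(τ_B − τ_A) = exp(0.5772) = 1.7811.

1.78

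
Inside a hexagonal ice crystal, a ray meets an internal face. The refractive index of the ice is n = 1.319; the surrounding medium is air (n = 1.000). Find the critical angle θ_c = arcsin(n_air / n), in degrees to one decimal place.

sin θ_c = n_air / n = 1.000 / 1.319 = 0.7582.
θ_c = arcsin(0.7582) = 49.30°.

49.3°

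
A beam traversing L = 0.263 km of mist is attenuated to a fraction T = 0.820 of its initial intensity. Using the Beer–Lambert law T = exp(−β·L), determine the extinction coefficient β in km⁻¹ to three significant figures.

0.755 km⁻¹

Beer–Lambert: T = exp(−βL) ⇒ β = −ln(T)/L = −ln(0.820)/0.263 = 0.1985/0.263 = 0.7546 km⁻¹.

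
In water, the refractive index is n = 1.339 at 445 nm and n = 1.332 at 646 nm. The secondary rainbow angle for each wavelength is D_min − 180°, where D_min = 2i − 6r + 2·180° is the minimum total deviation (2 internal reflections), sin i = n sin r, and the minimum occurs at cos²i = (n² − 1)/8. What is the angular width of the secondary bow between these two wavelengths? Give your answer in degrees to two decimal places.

1.82°

At 445 nm (n = 1.339): cos²i = 0.09912 → i = 71.650°, r = 45.141°, D_min = 232.451°, rainbow angle = 52.451°.
At 646 nm (n = 1.332): cos²i = 0.09678 → i = 71.875°, r = 45.520°, D_min = 230.628°, rainbow angle = 50.628°.
Angular width = |52.451° − 50.628°| = 1.823°.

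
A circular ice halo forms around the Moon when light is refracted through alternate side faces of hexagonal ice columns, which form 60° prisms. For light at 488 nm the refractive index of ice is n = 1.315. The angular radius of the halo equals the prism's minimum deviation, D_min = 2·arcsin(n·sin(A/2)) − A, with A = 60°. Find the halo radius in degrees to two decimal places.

n·sin(A/2) = 1.315 × sin 30° = 1.315 × 0.5000 = 0.6575.
D_min = 2·arcsin(0.6575) − 60° = 2 × 41.109° − 60° = 22.219°.

22.22°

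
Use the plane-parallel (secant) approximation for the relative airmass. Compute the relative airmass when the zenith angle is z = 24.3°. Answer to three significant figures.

1.10

X = sec z = 1/cos 24.3° = 1/0.9114 = 1.0972.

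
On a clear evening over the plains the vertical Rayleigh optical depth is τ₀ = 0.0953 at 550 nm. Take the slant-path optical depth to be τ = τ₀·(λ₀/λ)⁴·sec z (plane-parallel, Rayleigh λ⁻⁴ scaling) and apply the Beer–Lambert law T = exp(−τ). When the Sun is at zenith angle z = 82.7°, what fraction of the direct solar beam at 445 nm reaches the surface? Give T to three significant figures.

0.174

sec 82.7° = 7.8700.
τ = 0.0953 × (550/445)⁴ × 7.8700 = 0.0953 × 2.3335 × 7.8700 = 1.7502.
T = exp(−1.7502) = 0.1737.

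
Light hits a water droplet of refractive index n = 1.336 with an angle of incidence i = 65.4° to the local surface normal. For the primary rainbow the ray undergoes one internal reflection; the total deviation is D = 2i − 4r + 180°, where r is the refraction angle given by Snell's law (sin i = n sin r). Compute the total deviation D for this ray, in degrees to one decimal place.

sin r = sin 65.4° / 1.336 = 0.9092/1.336 = 0.6806; r = 42.89°.
D = 2·65.4° − 4·42.89° + 180° = 130.80° − 171.55° + 180° = 139.25°.

139.2°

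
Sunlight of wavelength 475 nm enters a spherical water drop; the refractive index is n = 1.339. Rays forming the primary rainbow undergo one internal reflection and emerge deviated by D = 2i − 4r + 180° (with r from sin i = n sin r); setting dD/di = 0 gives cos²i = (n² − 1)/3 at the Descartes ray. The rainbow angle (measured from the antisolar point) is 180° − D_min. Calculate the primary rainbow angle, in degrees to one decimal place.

cos²i = (1.79292 − 1)/3 = 0.26431; i = arccos(0.51411) = 59.062°.
sin r = sin 59.062°/1.339 = 0.64057; r = 39.834°.
D_min = 2·59.062° − 4·39.834° + 180° = 138.786°.
Rainbow angle = 180° − D_min = 41.214°.

41.2°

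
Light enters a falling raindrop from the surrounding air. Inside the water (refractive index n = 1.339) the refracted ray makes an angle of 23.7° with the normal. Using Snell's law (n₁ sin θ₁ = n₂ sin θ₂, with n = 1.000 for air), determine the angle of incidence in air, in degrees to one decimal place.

32.6°

Snell: sin θ_i = n · sin θ_r = 1.339 × sin 23.7° = 1.339 × 0.4019 = 0.5382.
θ_i = arcsin(0.5382) = 32.56°.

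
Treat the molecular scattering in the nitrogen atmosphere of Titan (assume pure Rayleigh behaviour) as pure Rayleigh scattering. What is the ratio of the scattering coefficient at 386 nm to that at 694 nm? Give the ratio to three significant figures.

10.4

Rayleigh scattering ∝ λ⁻⁴, so the ratio of coefficients is the inverse fourth power of the wavelength ratio.
σ(386)/σ(694) = (694/386)⁴ = (1.7979)⁴ = 10.45.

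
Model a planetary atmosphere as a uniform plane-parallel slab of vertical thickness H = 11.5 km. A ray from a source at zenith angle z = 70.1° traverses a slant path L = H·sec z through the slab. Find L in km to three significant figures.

sec z = 1/cos 70.1° = 2.9379.
L = 11.5 × 2.9379 = 33.786 km.

33.8 km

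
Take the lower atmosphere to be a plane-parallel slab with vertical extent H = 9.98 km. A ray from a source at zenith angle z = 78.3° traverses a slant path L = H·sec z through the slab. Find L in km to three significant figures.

sec z = 1/cos 78.3° = 4.9313.
L = 9.98 × 4.9313 = 49.214 km.

49.2 km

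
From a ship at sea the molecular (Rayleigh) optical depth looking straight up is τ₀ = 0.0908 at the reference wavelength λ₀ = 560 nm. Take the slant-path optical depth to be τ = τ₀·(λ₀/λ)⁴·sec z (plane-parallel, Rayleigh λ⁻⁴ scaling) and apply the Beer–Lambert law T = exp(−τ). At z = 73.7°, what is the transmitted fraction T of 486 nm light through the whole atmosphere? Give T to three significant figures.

sec 73.7° = 3.5629.
τ = 0.0908 × (560/486)⁴ × 3.5629 = 0.0908 × 1.7628 × 3.5629 = 0.5703.
T = exp(−0.5703) = 0.5654.

0.565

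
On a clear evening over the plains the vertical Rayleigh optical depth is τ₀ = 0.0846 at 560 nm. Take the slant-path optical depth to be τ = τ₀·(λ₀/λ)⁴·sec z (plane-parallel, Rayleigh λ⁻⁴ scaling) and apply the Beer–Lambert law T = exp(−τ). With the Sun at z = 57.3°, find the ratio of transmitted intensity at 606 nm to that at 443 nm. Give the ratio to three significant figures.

1.33

Airmass: sec 57.3° = 1.8510.
τ(606 nm) = 0.0846 × (560/606)⁴ × 1.8510 = 0.0846 × 0.7292 × 1.8510 = 0.1142.
τ(443 nm) = 0.0846 × (560/443)⁴ × 1.8510 = 0.0846 × 2.5535 × 1.8510 = 0.3999.
T(606)/T(443) = exp(τ_B − τ_A) = exp(0.2857) = 1.3307.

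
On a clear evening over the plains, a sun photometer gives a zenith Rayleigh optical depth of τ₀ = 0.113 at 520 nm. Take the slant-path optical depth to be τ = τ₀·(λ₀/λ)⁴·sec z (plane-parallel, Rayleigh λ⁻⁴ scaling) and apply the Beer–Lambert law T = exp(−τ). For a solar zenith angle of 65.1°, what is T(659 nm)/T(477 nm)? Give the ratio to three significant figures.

Airmass: sec 65.1° = 2.3751.
τ(659 nm) = 0.113 × (520/659)⁴ × 2.3751 = 0.113 × 0.3877 × 2.3751 = 0.1040.
τ(477 nm) = 0.113 × (520/477)⁴ × 2.3751 = 0.113 × 1.4123 × 2.3751 = 0.3791.
T(659)/T(477) = exp(τ_B − τ_A) = exp(0.2750) = 1.3165.

1.32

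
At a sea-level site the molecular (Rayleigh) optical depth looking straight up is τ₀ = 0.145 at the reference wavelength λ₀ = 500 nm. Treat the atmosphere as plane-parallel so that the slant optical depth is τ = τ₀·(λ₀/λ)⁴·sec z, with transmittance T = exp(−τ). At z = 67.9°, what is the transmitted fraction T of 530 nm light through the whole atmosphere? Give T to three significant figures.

0.737

sec 67.9° = 2.6580.
τ = 0.145 × (500/530)⁴ × 2.6580 = 0.145 × 0.7921 × 2.6580 = 0.3053.
T = exp(−0.3053) = 0.7369.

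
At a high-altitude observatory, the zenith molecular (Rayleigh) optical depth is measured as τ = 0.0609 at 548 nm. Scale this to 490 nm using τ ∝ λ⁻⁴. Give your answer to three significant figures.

0.0953

τ(490 nm) = τ(548 nm) × (548/490)⁴ = 0.0609 × (1.1184)⁴ = 0.0609 × 1.5644 = 0.0953.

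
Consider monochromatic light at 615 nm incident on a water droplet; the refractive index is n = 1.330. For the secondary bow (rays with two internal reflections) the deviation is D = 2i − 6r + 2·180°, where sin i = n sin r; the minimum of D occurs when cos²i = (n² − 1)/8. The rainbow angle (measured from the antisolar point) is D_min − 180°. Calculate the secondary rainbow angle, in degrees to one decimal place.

cos²i = (1.76890 − 1)/8 = 0.09611; i = arccos(0.31002) = 71.940°.
sin r = sin 71.940°/1.330 = 0.71483; r = 45.630°.
D_min = 2·71.940° − 6·45.630° + 360° = 230.101°.
Rainbow angle = D_min − 180° = 50.101°.

50.1°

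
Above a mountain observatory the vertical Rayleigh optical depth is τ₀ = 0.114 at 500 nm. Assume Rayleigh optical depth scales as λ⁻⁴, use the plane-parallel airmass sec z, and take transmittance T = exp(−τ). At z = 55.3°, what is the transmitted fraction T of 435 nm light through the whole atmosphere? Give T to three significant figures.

sec 55.3° = 1.7566.
τ = 0.114 × (500/435)⁴ × 1.7566 = 0.114 × 1.7455 × 1.7566 = 0.3495.
T = exp(−0.3495) = 0.7050.

0.705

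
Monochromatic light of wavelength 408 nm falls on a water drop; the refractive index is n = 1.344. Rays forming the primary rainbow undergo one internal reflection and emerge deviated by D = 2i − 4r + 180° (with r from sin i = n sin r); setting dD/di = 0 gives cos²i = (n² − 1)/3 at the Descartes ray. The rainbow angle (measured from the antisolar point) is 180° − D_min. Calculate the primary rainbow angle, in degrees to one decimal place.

40.5°

cos²i = (1.80634 − 1)/3 = 0.26878; i = arccos(0.51844) = 58.772°.
sin r = sin 58.772°/1.344 = 0.63625; r = 39.512°.
D_min = 2·58.772° − 4·39.512° + 180° = 139.495°.
Rainbow angle = 180° − D_min = 40.505°.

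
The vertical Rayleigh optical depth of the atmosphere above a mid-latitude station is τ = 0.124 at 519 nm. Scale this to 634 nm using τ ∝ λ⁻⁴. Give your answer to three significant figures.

0.0557

τ(634 nm) = τ(519 nm) × (519/634)⁴ = 0.124 × (0.8186)⁴ = 0.124 × 0.4491 = 0.0557.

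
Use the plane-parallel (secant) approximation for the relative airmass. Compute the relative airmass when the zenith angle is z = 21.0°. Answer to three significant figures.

X = sec z = 1/cos 21.0° = 1/0.9336 = 1.0711.

1.07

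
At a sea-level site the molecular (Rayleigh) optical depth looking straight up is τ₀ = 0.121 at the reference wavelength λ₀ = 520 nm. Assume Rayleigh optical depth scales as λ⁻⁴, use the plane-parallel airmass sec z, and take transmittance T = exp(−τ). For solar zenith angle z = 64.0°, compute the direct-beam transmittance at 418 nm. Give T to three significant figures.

sec 64.0° = 2.2812.
τ = 0.121 × (520/418)⁴ × 2.2812 = 0.121 × 2.3950 × 2.2812 = 0.6611.
T = exp(−0.6611) = 0.5163.

0.516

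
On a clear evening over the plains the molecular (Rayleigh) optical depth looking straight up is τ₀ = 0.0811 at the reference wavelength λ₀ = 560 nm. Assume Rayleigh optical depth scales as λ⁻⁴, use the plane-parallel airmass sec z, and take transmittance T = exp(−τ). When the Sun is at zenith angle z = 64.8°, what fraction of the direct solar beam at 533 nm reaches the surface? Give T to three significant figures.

sec 64.8° = 2.3486.
τ = 0.0811 × (560/533)⁴ × 2.3486 = 0.0811 × 1.2185 × 2.3486 = 0.2321.
T = exp(−0.2321) = 0.7929.

0.793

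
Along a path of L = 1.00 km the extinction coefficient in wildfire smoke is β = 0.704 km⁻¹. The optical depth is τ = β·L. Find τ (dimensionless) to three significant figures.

τ = β·L = 0.704 × 1.00 = 0.7040.

0.704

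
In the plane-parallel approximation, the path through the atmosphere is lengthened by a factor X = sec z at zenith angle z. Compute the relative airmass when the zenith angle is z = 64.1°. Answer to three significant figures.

X = sec z = 1/cos 64.1° = 1/0.4368 = 2.2894.

2.29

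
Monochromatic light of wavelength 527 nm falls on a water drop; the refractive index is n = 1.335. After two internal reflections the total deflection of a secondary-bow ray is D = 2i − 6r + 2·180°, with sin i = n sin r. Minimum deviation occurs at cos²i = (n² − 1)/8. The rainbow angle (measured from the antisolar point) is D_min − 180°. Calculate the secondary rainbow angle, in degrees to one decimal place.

cos²i = (1.78222 − 1)/8 = 0.09778; i = arccos(0.31269) = 71.778°.
sin r = sin 71.778°/1.335 = 0.71150; r = 45.357°.
D_min = 2·71.778° − 6·45.357° + 360° = 231.414°.
Rainbow angle = D_min − 180° = 51.414°.

51.4°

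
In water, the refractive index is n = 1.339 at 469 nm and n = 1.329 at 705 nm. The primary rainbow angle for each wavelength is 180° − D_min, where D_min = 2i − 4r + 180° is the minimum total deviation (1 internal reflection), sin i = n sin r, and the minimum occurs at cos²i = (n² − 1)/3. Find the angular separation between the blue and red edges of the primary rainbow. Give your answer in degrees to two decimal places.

At 469 nm (n = 1.339): cos²i = 0.26431 → i = 59.062°, r = 39.834°, D_min = 138.786°, rainbow angle = 41.214°.
At 705 nm (n = 1.329): cos²i = 0.25541 → i = 59.643°, r = 40.487°, D_min = 137.337°, rainbow angle = 42.663°.
Angular width = |41.214° − 42.663°| = 1.450°.

1.45°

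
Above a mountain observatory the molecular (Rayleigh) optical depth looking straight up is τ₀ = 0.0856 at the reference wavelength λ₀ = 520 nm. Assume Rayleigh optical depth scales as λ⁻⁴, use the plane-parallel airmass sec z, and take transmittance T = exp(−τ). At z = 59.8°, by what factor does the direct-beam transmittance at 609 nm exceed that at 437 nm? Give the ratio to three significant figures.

Airmass: sec 59.8° = 1.9880.
τ(609 nm) = 0.0856 × (520/609)⁴ × 1.9880 = 0.0856 × 0.5316 × 1.9880 = 0.0905.
τ(437 nm) = 0.0856 × (520/437)⁴ × 1.9880 = 0.0856 × 2.0049 × 1.9880 = 0.3412.
T(609)/T(437) = exp(τ_B − τ_A) = exp(0.2507) = 1.2849.

1.28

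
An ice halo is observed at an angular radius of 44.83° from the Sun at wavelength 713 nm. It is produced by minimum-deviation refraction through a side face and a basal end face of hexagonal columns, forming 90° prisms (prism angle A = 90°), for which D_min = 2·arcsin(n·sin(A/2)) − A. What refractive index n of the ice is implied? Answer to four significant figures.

Rearranging: n = sin((D_min + A)/2) / sin(A/2).
(D_min + A)/2 = (44.83° + 90°)/2 = 67.415°.
n = sin 67.415° / sin 45° = 0.9233 / 0.7071 = 1.3058.

1.306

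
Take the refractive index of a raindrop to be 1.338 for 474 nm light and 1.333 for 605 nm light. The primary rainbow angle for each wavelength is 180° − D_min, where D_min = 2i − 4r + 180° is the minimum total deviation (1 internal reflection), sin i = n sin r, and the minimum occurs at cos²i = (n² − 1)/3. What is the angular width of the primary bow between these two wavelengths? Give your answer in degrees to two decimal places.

At 474 nm (n = 1.338): cos²i = 0.26341 → i = 59.120°, r = 39.899°, D_min = 138.643°, rainbow angle = 41.357°.
At 605 nm (n = 1.333): cos²i = 0.25896 → i = 59.410°, r = 40.225°, D_min = 137.922°, rainbow angle = 42.078°.
Angular width = |41.357° − 42.078°| = 0.722°.

0.72°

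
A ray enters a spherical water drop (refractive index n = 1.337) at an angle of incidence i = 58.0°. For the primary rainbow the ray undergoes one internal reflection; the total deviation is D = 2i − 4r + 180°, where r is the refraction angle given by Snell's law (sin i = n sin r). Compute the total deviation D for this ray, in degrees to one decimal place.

sin r = sin 58.0° / 1.337 = 0.8480/1.337 = 0.6343; r = 39.37°.
D = 2·58.0° − 4·39.37° + 180° = 116.00° − 157.47° + 180° = 138.53°.

138.5°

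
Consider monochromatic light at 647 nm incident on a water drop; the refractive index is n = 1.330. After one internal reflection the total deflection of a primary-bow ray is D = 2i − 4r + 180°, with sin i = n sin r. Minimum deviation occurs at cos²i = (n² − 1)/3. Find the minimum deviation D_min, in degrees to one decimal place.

137.5°

cos²i = (1.76890 − 1)/3 = 0.25630; i = arccos(0.50626) = 59.585°.
sin r = sin 59.585°/1.330 = 0.64841; r = 40.422°.
D_min = 2·59.585° − 4·40.422° + 180° = 137.484°.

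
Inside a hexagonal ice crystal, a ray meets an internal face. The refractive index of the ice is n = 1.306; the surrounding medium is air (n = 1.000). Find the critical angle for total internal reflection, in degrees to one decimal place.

50.0°

sin θ_c = n_air / n = 1.000 / 1.306 = 0.7657.
θ_c = arcsin(0.7657) = 49.97°.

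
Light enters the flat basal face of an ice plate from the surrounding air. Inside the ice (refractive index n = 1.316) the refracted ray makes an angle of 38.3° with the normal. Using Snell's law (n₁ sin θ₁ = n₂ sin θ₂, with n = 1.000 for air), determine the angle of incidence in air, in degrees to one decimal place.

54.6°

Snell: sin θ_i = n · sin θ_r = 1.316 × sin 38.3° = 1.316 × 0.6198 = 0.8156.
θ_i = arcsin(0.8156) = 54.65°.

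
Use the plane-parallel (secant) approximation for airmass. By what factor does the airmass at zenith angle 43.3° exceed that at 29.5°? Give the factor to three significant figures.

X(43.3°)/X(29.5°) = sec 43.3° / sec 29.5° = cos 29.5° / cos 43.3° = 0.8704/0.7278 = 1.1959.

1.20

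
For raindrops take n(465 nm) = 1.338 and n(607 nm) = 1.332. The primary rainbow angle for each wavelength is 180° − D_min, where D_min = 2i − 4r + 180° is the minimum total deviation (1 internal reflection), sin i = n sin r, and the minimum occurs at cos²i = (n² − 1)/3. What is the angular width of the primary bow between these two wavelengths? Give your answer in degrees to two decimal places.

At 465 nm (n = 1.338): cos²i = 0.26341 → i = 59.120°, r = 39.899°, D_min = 138.643°, rainbow angle = 41.357°.
At 607 nm (n = 1.332): cos²i = 0.25807 → i = 59.469°, r = 40.290°, D_min = 137.776°, rainbow angle = 42.224°.
Angular width = |41.357° − 42.224°| = 0.867°.

0.87°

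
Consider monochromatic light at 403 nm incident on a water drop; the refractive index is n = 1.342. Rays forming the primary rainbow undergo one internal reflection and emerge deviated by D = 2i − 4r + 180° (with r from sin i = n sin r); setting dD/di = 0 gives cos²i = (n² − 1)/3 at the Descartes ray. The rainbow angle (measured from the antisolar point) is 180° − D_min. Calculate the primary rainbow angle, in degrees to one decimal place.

40.8°

cos²i = (1.80096 − 1)/3 = 0.26699; i = arccos(0.51671) = 58.888°.
sin r = sin 58.888°/1.342 = 0.63797; r = 39.641°.
D_min = 2·58.888° − 4·39.641° + 180° = 139.213°.
Rainbow angle = 180° − D_min = 40.787°.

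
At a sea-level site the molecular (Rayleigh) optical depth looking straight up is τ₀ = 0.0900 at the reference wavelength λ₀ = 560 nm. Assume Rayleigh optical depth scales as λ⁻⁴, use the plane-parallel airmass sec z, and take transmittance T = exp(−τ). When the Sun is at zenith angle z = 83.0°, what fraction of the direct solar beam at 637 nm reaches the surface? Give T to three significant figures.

0.643

sec 83.0° = 8.2055.
τ = 0.0900 × (560/637)⁴ × 8.2055 = 0.0900 × 0.5973 × 8.2055 = 0.4411.
T = exp(−0.4411) = 0.6433.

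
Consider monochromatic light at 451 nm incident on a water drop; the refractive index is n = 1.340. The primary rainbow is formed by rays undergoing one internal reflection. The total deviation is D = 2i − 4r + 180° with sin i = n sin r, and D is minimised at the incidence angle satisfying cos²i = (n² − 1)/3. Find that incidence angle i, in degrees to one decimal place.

cos²i = (1.340² − 1)/3 = (1.79560 − 1)/3 = 0.26520.
cos i = 0.51498, so i = 59.004°.

59.0°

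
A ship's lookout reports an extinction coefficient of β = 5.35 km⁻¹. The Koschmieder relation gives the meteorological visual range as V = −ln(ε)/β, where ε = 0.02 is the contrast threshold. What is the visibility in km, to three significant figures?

0.731 km

V = −ln(0.02) / 5.35 = 3.912 / 5.35 = 0.7312 km.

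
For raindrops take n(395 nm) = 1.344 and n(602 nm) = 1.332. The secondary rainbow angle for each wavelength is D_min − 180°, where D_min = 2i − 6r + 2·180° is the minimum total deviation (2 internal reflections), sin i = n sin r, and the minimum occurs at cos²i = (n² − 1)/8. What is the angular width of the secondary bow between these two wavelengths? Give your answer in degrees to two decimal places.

3.10°

At 395 nm (n = 1.344): cos²i = 0.10079 → i = 71.490°, r = 44.874°, D_min = 233.733°, rainbow angle = 53.733°.
At 602 nm (n = 1.332): cos²i = 0.09678 → i = 71.875°, r = 45.520°, D_min = 230.628°, rainbow angle = 50.628°.
Angular width = |53.733° − 50.628°| = 3.104°.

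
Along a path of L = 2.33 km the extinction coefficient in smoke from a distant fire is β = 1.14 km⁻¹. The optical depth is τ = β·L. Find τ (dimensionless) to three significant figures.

2.66

τ = β·L = 1.14 × 2.33 = 2.6562.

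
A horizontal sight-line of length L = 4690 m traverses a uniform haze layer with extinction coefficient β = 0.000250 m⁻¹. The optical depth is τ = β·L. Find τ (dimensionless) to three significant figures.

τ = β·L = 0.000250 × 4690 = 1.1725.

1.17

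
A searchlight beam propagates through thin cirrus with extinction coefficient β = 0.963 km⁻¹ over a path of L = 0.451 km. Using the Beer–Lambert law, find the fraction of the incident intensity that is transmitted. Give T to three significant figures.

0.648

τ = β·L = 0.963 × 0.451 = 0.4343.
T = exp(−0.4343) = 0.6477.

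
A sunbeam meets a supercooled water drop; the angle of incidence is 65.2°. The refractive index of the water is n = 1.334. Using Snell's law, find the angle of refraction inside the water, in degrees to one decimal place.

Snell: sin θ_r = sin θ_i / n = sin 65.2° / 1.334 = 0.9078 / 1.334 = 0.6805.
θ_r = arcsin(0.6805) = 42.88°.

42.9°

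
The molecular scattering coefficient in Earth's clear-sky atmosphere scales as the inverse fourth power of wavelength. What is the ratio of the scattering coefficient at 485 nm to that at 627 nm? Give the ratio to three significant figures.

Rayleigh scattering ∝ λ⁻⁴, so the ratio of coefficients is the inverse fourth power of the wavelength ratio.
σ(485)/σ(627) = (627/485)⁴ = (1.2928)⁴ = 2.793.

2.79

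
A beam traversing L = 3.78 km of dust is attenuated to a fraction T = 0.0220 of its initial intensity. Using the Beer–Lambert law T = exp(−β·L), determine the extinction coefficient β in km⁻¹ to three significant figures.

Beer–Lambert: T = exp(−βL) ⇒ β = −ln(T)/L = −ln(0.0220)/3.78 = 3.8167/3.78 = 1.01 km⁻¹.

1.01 km⁻¹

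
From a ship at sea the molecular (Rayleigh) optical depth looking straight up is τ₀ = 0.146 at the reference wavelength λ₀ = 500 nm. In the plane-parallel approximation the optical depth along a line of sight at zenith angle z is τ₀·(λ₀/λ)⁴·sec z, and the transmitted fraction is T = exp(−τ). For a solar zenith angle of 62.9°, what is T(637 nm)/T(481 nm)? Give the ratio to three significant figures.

1.29

Airmass: sec 62.9° = 2.1952.
τ(637 nm) = 0.146 × (500/637)⁴ × 2.1952 = 0.146 × 0.3796 × 2.1952 = 0.1217.
τ(481 nm) = 0.146 × (500/481)⁴ × 2.1952 = 0.146 × 1.1676 × 2.1952 = 0.3742.
T(637)/T(481) = exp(τ_B − τ_A) = exp(0.2526) = 1.2873.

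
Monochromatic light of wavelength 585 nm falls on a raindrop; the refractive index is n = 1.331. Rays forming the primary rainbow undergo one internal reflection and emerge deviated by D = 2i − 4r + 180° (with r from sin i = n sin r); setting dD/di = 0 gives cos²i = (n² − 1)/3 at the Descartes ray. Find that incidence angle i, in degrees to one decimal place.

cos²i = (1.331² − 1)/3 = (1.77156 − 1)/3 = 0.25719.
cos i = 0.50714, so i = 59.527°.

59.5°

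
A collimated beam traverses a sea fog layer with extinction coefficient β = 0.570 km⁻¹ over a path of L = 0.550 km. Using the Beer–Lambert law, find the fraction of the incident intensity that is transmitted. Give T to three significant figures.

0.731

τ = β·L = 0.570 × 0.550 = 0.3135.
T = exp(−0.3135) = 0.7309.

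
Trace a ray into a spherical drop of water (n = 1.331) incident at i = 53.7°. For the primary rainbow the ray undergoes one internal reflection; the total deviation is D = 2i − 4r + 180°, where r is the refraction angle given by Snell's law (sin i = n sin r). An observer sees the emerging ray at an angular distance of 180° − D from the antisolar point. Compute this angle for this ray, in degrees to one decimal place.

sin r = sin 53.7° / 1.331 = 0.8059/1.331 = 0.6055; r = 37.27°.
D = 2·53.7° − 4·37.27° + 180° = 107.40° − 149.06° + 180° = 138.34°.
Angle from antisolar point = 180° − D = 41.66°.

41.7°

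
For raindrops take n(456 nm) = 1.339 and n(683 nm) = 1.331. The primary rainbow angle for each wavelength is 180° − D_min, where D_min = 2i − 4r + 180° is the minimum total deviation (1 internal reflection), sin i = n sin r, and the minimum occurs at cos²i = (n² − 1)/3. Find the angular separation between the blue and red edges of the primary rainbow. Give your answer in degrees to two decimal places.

1.16°

At 456 nm (n = 1.339): cos²i = 0.26431 → i = 59.062°, r = 39.834°, D_min = 138.786°, rainbow angle = 41.214°.
At 683 nm (n = 1.331): cos²i = 0.25719 → i = 59.527°, r = 40.356°, D_min = 137.630°, rainbow angle = 42.370°.
Angular width = |41.214° − 42.370°| = 1.156°.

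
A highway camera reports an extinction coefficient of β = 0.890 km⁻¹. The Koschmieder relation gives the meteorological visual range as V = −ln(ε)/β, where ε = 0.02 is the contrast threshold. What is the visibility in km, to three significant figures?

4.40 km

V = −ln(0.02) / 0.890 = 3.912 / 0.890 = 4.3955 km.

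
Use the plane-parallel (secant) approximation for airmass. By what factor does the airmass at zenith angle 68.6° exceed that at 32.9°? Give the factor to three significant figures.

2.30

X(68.6°)/X(32.9°) = sec 68.6° / sec 32.9° = cos 32.9° / cos 68.6° = 0.8396/0.3649 = 2.3011.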